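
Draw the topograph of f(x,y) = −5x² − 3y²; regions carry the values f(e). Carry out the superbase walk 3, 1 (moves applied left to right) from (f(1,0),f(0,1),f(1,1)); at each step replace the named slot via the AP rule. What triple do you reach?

start (-5,-3,-8) = (f(1,0),f(0,1),f(1,1))
replace slot 3: 2·((-5)+(-3)) − (-8) = -8 → (-5,-3,-8)
replace slot 1: 2·((-3)+(-8)) − (-5) = -17 → (-17,-3,-8)

-17,-3,-8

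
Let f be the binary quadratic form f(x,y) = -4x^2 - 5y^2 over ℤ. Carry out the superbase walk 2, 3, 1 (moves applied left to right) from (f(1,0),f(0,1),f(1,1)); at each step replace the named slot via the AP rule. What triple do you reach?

start (-4,-5,-9) = (f(1,0),f(0,1),f(1,1))
replace slot 2: 2·((-4)+(-9)) − (-5) = -21 → (-4,-21,-9)
replace slot 3: 2·((-4)+(-21)) − (-9) = -41 → (-4,-21,-41)
replace slot 1: 2·((-21)+(-41)) − (-4) = -120 → (-120,-21,-41)

-120,-21,-41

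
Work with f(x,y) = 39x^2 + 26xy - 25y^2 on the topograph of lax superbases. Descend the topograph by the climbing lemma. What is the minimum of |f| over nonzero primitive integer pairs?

river: ρ → (-25,24,40)
river: ρ → (40,56,-9)
river: ρ → (-9,52,52)
river: ρ → (52,52,-9)
river: ρ → (-9,56,40)
river: ρ → (40,24,-25)
river: ρ → (-25,26,39)
river: ρ → (39,52,-12)
river: ρ → (-12,44,55)
river: ρ → (55,66,-1)
river: ρ → (-1,66,55)
river: ρ → (55,44,-12)
river: ρ → (-12,52,39)
river: ρ → (39,26,-25)
closes: descent 0, river 14
min |a| on river = 1

1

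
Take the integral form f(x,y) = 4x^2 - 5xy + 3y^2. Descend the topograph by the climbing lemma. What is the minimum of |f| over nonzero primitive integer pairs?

translate: b→3 (≡-5 mod 8), so (4,-5,3)→(4,3,2)
flip: (4,3,2)→(2,-3,4)
translate: b→1 (≡-3 mod 4), so (2,-3,4)→(2,1,3)
reduced (well bottom): (2,1,3) with a≤c, −a<b≤a
well minimum = a = 2

2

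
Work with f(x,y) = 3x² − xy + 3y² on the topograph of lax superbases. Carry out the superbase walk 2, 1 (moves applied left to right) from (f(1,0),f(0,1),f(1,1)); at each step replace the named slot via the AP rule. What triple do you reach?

start (3,3,5) = (f(1,0),f(0,1),f(1,1))
replace slot 2: 2·(3+5) − 3 = 13 → (3,13,5)
replace slot 1: 2·(13+5) − 3 = 33 → (33,13,5)

33,13,5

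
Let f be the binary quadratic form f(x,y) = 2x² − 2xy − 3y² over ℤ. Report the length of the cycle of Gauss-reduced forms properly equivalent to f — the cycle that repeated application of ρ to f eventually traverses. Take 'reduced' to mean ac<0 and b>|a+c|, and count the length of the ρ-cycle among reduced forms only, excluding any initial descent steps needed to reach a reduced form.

D = 28, ⌊√D⌋ = 5
descent: ρ → (-3,2,2)  [lands on river]
river: ρ → (2,2,-3)
river: ρ → (-3,4,1)
river: ρ → (1,4,-3)
ρ-cycle length = 4 (tail of 1 descent step not counted)

4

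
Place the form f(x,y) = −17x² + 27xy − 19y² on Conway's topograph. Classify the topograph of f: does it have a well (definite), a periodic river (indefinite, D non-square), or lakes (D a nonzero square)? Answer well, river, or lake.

D = b²−4ac = 27² − 4·(-17)·(-19) = -563
D < 0 ⇒ definite ⇒ every region one sign ⇒ single well

well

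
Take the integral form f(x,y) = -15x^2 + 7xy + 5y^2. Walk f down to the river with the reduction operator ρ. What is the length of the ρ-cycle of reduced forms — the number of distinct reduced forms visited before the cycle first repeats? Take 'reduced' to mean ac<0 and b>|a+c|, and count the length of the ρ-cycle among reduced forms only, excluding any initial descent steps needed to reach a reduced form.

D = 349, ⌊√D⌋ = 18
descent: ρ → (5,13,-9)  [lands on river]
river: ρ → (-9,5,9)
river: ρ → (9,13,-5)
river: ρ → (-5,17,3)
river: ρ → (3,13,-15)
river: ρ → (-15,17,1)
river: ρ → (1,17,-15)
river: ρ → (-15,13,3)
river: ρ → (3,17,-5)
river: ρ → (-5,13,9)
river: ρ → (9,5,-9)
river: ρ → (-9,13,5)
river: ρ → (5,17,-3)
river: ρ → (-3,13,15)
river: ρ → (15,17,-1)
river: ρ → (-1,17,15)
river: ρ → (15,13,-3)
river: ρ → (-3,17,5)
ρ-cycle length = 18 (tail of 1 descent step not counted)

18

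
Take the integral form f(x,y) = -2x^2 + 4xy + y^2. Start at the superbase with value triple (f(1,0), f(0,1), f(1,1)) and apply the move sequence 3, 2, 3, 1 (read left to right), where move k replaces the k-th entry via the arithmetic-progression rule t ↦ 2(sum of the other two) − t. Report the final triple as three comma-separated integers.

start (-2,1,3) = (f(1,0),f(0,1),f(1,1))
replace slot 3: 2·((-2)+1) − 3 = -5 → (-2,1,-5)
replace slot 2: 2·((-2)+(-5)) − 1 = -15 → (-2,-15,-5)
replace slot 3: 2·((-2)+(-15)) − (-5) = -29 → (-2,-15,-29)
replace slot 1: 2·((-15)+(-29)) − (-2) = -86 → (-86,-15,-29)

-86,-15,-29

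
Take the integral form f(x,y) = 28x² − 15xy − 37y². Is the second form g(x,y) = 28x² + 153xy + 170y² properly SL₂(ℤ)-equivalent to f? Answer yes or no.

D₁ = 4369, D₂ = 4369
river cycle of f (length 52): (-37, 15, 28), (28, 41, -24), (-24, 55, 14), (14, 57, -20), (-20, 63, 5), (5, 57, -56), (-56, 55, 6), (6, 65, -6), (-6, 55, 56), (56, 57, -5), … (42 more)
river cycle of g (length 52): (28, 41, -24), (-24, 55, 14), (14, 57, -20), (-20, 63, 5), (5, 57, -56), (-56, 55, 6), (6, 65, -6), (-6, 55, 56), (56, 57, -5), (-5, 63, 20), … (42 more)
cycles coincide ⇒ equivalent

yes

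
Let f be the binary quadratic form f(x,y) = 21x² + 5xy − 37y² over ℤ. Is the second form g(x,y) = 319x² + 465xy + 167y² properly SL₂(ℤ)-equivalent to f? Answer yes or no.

D₁ = 3133, D₂ = 3133
river cycle of f (length 34): (21, 47, -11), (-11, 41, 33), (33, 25, -19), (-19, 51, 7), (7, 47, -33), (-33, 19, 21), (21, 23, -31), (-31, 39, 13), (13, 39, -31), (-31, 23, 21), … (24 more)
river cycle of g (length 34): (21, 47, -11), (-11, 41, 33), (33, 25, -19), (-19, 51, 7), (7, 47, -33), (-33, 19, 21), (21, 23, -31), (-31, 39, 13), (13, 39, -31), (-31, 23, 21), … (24 more)
cycles coincide ⇒ equivalent

yes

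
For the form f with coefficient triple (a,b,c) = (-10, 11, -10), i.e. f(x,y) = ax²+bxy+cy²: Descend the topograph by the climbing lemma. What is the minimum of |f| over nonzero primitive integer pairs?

translate: b→9 (≡-11 mod 20), so (10,-11,10)→(10,9,9)
flip: (10,9,9)→(9,-9,10)
translate: b→9 (≡-9 mod 18), so (9,-9,10)→(9,9,10)
reduced (well bottom): (9,9,10) with a≤c, −a<b≤a
well minimum |f| = |-9| = 9 (negative-definite)

9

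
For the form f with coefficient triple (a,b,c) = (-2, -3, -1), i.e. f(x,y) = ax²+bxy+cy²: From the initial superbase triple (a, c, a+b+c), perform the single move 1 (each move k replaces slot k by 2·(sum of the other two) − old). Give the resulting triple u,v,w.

start (-2,-1,-6) = (f(1,0),f(0,1),f(1,1))
replace slot 1: 2·((-1)+(-6)) − (-2) = -12 → (-12,-1,-6)

-12,-1,-6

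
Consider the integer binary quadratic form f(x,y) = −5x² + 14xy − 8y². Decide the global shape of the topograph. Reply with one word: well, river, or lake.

D = b²−4ac = 14² − 4·(-5)·(-8) = 36
D = 6² is a perfect square ⇒ form factors over ℤ ⇒ lakes

lake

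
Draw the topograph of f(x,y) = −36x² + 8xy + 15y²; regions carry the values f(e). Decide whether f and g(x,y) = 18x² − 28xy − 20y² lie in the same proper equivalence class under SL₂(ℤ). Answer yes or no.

D₁ = 2224, D₂ = 2224
river cycle of f (length 36): (15, 22, -29), (-29, 36, 8), (8, 44, -9), (-9, 46, 3), (3, 44, -24), (-24, 4, 23), (23, 42, -5), (-5, 38, 39), (39, 40, -4), (-4, 40, 39), … (26 more)
river cycle of g (length 18): (-20, 28, 18), (18, 44, -4), (-4, 44, 18), (18, 28, -20), (-20, 12, 26), (26, 40, -6), (-6, 44, 12), (12, 28, -30), (-30, 32, 10), (10, 28, -36), … (8 more)
cycles differ ⇒ inequivalent

no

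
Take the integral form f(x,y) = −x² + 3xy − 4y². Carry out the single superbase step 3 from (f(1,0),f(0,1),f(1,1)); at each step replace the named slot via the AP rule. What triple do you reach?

start (-1,-4,-2) = (f(1,0),f(0,1),f(1,1))
replace slot 3: 2·((-1)+(-4)) − (-2) = -8 → (-1,-4,-8)

-1,-4,-8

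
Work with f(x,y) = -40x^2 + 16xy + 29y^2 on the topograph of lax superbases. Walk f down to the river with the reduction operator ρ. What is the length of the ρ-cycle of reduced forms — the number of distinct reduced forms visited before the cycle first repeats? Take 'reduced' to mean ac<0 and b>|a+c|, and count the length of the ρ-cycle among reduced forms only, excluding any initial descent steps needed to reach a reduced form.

D = 4896, ⌊√D⌋ = 69
river: ρ → (29,42,-27)
river: ρ → (-27,66,5)
river: ρ → (5,64,-40)
river: ρ → (-40,16,29)
ρ-cycle length = 4 (tail of 0 descent steps not counted)

4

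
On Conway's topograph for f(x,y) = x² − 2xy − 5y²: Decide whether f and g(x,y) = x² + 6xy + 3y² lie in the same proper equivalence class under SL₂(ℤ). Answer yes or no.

D₁ = 24, D₂ = 24
river cycle of f (length 2): (1, 4, -2), (-2, 4, 1)
river cycle of g (length 2): (-2, 4, 1), (1, 4, -2)
cycles coincide ⇒ equivalent

yes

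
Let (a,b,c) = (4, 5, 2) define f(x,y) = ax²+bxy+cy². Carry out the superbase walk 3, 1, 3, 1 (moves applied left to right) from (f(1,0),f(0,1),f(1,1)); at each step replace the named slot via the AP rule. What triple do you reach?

start (4,2,11) = (f(1,0),f(0,1),f(1,1))
replace slot 3: 2·(4+2) − 11 = 1 → (4,2,1)
replace slot 1: 2·(2+1) − 4 = 2 → (2,2,1)
replace slot 3: 2·(2+2) − 1 = 7 → (2,2,7)
replace slot 1: 2·(2+7) − 2 = 16 → (16,2,7)

16,2,7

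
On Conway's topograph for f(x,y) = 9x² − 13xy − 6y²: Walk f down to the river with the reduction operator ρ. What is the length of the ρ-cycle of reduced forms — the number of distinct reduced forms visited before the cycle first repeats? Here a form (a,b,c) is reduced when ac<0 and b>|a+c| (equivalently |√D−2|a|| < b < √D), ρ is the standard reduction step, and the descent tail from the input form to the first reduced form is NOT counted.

D = 385, ⌊√D⌋ = 19
descent: ρ → (-6,13,9)  [lands on river]
river: ρ → (9,5,-10)
river: ρ → (-10,15,4)
river: ρ → (4,17,-6)
river: ρ → (-6,19,1)
river: ρ → (1,19,-6)
river: ρ → (-6,17,4)
river: ρ → (4,15,-10)
river: ρ → (-10,5,9)
river: ρ → (9,13,-6)
river: ρ → (-6,11,11)
river: ρ → (11,11,-6)
ρ-cycle length = 12 (tail of 1 descent step not counted)

12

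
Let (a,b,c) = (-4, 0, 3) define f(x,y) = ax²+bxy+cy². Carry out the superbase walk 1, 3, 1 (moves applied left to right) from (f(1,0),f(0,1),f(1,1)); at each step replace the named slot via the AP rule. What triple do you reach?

start (-4,3,-1) = (f(1,0),f(0,1),f(1,1))
replace slot 1: 2·(3+(-1)) − (-4) = 8 → (8,3,-1)
replace slot 3: 2·(8+3) − (-1) = 23 → (8,3,23)
replace slot 1: 2·(3+23) − 8 = 44 → (44,3,23)

44,3,23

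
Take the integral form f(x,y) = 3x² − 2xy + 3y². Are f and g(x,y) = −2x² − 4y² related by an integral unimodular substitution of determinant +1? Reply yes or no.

D₁ = -32, D₂ = -32
f: flip: (3,-2,3)→(3,2,3)
f: reduced (well bottom): (3,2,3) with a≤c, −a<b≤a
g is negative-definite; reduce −g:
−g: reduced (well bottom): (2,0,4) with a≤c, −a<b≤a
flip sign back: reduced form of g is (-2,0,-4)
reduced forms (3, 2, 3) vs (-2, 0, -4) ⇒ inequivalent

no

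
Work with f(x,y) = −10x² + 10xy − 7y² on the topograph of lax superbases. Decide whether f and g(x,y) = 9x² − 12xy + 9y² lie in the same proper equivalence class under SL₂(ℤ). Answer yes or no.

D₁ = -180, D₂ = -180
f is negative-definite; reduce −f:
−f: translate: b→10 (≡-10 mod 20), so (10,-10,7)→(10,10,7)
−f: flip: (10,10,7)→(7,-10,10)
−f: translate: b→4 (≡-10 mod 14), so (7,-10,10)→(7,4,7)
−f: reduced (well bottom): (7,4,7) with a≤c, −a<b≤a
flip sign back: reduced form of f is (-7,-4,-7)
g: translate: b→6 (≡-12 mod 18), so (9,-12,9)→(9,6,6)
g: flip: (9,6,6)→(6,-6,9)
g: translate: b→6 (≡-6 mod 12), so (6,-6,9)→(6,6,9)
g: reduced (well bottom): (6,6,9) with a≤c, −a<b≤a
reduced forms (-7, -4, -7) vs (6, 6, 9) ⇒ inequivalent

no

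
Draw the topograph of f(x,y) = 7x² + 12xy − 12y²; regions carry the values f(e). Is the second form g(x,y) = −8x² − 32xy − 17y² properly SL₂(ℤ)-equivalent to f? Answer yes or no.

D₁ = 480, D₂ = 480
river cycle of f (length 4): (-12, 12, 7), (7, 16, -8), (-8, 16, 7), (7, 12, -12)
river cycle of g (length 4): (7, 16, -8), (-8, 16, 7), (7, 12, -12), (-12, 12, 7)
cycles coincide ⇒ equivalent

yes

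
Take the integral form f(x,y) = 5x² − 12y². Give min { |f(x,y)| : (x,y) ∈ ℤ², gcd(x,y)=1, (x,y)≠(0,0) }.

descent: ρ → (-12,0,5)
descent: ρ → (5,10,-7)  [lands on river]
river: ρ → (-7,4,8)
river: ρ → (8,12,-3)
river: ρ → (-3,12,8)
river: ρ → (8,4,-7)
river: ρ → (-7,10,5)
closes: descent 2, river 6
min |a| on river = 3

3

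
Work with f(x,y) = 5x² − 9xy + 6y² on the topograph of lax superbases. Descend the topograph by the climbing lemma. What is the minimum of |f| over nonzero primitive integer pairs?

translate: b→1 (≡-9 mod 10), so (5,-9,6)→(5,1,2)
flip: (5,1,2)→(2,-1,5)
reduced (well bottom): (2,-1,5) with a≤c, −a<b≤a
well minimum = a = 2

2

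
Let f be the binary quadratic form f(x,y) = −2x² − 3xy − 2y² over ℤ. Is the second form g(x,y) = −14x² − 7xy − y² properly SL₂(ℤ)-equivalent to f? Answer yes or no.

D₁ = -7, D₂ = -7
f is negative-definite; reduce −f:
−f: translate: b→-1 (≡3 mod 4), so (2,3,2)→(2,-1,1)
−f: flip: (2,-1,1)→(1,1,2)
−f: reduced (well bottom): (1,1,2) with a≤c, −a<b≤a
flip sign back: reduced form of f is (-1,-1,-2)
g is negative-definite; reduce −g:
−g: flip: (14,7,1)→(1,-7,14)
−g: translate: b→1 (≡-7 mod 2), so (1,-7,14)→(1,1,2)
−g: reduced (well bottom): (1,1,2) with a≤c, −a<b≤a
flip sign back: reduced form of g is (-1,-1,-2)
reduced forms (-1, -1, -2) vs (-1, -1, -2) ⇒ equivalent

yes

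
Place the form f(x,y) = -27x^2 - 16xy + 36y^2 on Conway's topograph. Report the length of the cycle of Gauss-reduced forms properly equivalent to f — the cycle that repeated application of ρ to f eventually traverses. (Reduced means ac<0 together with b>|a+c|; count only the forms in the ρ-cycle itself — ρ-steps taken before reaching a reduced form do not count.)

D = 4144, ⌊√D⌋ = 64
descent: ρ → (36,16,-27)  [lands on river]
river: ρ → (-27,38,25)
river: ρ → (25,62,-3)
river: ρ → (-3,64,4)
river: ρ → (4,64,-3)
river: ρ → (-3,62,25)
river: ρ → (25,38,-27)
river: ρ → (-27,16,36)
river: ρ → (36,56,-7)
river: ρ → (-7,56,36)
ρ-cycle length = 10 (tail of 1 descent step not counted)

10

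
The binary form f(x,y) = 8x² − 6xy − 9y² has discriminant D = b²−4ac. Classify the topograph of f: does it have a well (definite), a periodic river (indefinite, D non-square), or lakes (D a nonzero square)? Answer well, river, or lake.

D = b²−4ac = (-6)² − 4·8·(-9) = 324
D = 18² is a perfect square ⇒ form factors over ℤ ⇒ lakes

lake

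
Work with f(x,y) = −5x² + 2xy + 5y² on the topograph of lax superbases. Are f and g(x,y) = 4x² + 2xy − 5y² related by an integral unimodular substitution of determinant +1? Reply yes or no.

D₁ = 104, D₂ = 84
discriminants differ ⇒ not SL₂(ℤ)-equivalent

no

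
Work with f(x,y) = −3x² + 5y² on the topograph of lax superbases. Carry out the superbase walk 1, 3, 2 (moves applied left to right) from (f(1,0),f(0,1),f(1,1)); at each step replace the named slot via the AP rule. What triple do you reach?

start (-3,5,2) = (f(1,0),f(0,1),f(1,1))
replace slot 1: 2·(5+2) − (-3) = 17 → (17,5,2)
replace slot 3: 2·(17+5) − 2 = 42 → (17,5,42)
replace slot 2: 2·(17+42) − 5 = 113 → (17,113,42)

17,113,42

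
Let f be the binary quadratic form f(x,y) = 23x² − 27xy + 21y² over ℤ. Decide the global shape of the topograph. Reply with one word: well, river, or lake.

D = b²−4ac = (-27)² − 4·23·21 = -1203
D < 0 ⇒ definite ⇒ every region one sign ⇒ single well

well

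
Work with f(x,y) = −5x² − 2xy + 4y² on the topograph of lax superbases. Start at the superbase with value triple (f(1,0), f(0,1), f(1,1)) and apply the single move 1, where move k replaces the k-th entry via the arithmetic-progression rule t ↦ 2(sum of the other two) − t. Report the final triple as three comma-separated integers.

start (-5,4,-3) = (f(1,0),f(0,1),f(1,1))
replace slot 1: 2·(4+(-3)) − (-5) = 7 → (7,4,-3)

7,4,-3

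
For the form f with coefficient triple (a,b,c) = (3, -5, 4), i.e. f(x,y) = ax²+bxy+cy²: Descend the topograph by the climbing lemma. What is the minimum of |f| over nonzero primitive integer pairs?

translate: b→1 (≡-5 mod 6), so (3,-5,4)→(3,1,2)
flip: (3,1,2)→(2,-1,3)
reduced (well bottom): (2,-1,3) with a≤c, −a<b≤a
well minimum = a = 2

2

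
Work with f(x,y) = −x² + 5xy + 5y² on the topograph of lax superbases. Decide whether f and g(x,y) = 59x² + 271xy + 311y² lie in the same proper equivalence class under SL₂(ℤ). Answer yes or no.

D₁ = 45, D₂ = 45
river cycle of f (length 2): (5, 5, -1), (-1, 5, 5)
river cycle of g (length 2): (5, 5, -1), (-1, 5, 5)
cycles coincide ⇒ equivalent

yes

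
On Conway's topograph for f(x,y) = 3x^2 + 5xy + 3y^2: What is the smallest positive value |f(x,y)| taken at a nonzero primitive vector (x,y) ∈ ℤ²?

translate: b→-1 (≡5 mod 6), so (3,5,3)→(3,-1,1)
flip: (3,-1,1)→(1,1,3)
reduced (well bottom): (1,1,3) with a≤c, −a<b≤a
well minimum = a = 1

1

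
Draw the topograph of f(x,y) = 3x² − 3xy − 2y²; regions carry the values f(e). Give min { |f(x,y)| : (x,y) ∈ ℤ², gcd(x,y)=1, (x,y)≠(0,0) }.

descent: ρ → (-2,3,3)  [lands on river]
river: ρ → (3,3,-2)
river: ρ → (-2,5,1)
river: ρ → (1,5,-2)
closes: descent 1, river 4
min |a| on river = 1

1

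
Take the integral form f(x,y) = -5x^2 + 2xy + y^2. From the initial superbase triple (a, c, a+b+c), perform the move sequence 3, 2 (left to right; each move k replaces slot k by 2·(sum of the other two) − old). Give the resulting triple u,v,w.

start (-5,1,-2) = (f(1,0),f(0,1),f(1,1))
replace slot 3: 2·((-5)+1) − (-2) = -6 → (-5,1,-6)
replace slot 2: 2·((-5)+(-6)) − 1 = -23 → (-5,-23,-6)

-5,-23,-6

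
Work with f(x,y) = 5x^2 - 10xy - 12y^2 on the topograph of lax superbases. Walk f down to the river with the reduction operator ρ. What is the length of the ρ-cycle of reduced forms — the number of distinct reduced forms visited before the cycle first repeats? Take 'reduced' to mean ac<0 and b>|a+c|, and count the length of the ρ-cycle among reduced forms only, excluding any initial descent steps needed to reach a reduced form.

D = 340, ⌊√D⌋ = 18
descent: ρ → (-12,10,5)  [lands on river]
river: ρ → (5,10,-12)
river: ρ → (-12,14,3)
river: ρ → (3,16,-7)
river: ρ → (-7,12,7)
river: ρ → (7,16,-3)
river: ρ → (-3,14,12)
river: ρ → (12,10,-5)
river: ρ → (-5,10,12)
river: ρ → (12,14,-3)
river: ρ → (-3,16,7)
river: ρ → (7,12,-7)
river: ρ → (-7,16,3)
river: ρ → (3,14,-12)
ρ-cycle length = 14 (tail of 1 descent step not counted)

14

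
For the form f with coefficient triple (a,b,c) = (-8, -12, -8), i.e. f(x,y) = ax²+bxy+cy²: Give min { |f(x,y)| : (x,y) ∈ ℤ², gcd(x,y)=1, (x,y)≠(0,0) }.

translate: b→-4 (≡12 mod 16), so (8,12,8)→(8,-4,4)
flip: (8,-4,4)→(4,4,8)
reduced (well bottom): (4,4,8) with a≤c, −a<b≤a
well minimum |f| = |-4| = 4 (negative-definite)

4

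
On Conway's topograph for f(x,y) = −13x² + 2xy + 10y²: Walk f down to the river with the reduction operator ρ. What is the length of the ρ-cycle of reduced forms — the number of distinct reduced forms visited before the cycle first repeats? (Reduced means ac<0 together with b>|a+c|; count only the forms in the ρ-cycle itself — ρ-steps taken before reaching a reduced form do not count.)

D = 524, ⌊√D⌋ = 22
descent: ρ → (10,18,-5)  [lands on river]
river: ρ → (-5,22,2)
river: ρ → (2,22,-5)
river: ρ → (-5,18,10)
river: ρ → (10,22,-1)
river: ρ → (-1,22,10)
ρ-cycle length = 6 (tail of 1 descent step not counted)

6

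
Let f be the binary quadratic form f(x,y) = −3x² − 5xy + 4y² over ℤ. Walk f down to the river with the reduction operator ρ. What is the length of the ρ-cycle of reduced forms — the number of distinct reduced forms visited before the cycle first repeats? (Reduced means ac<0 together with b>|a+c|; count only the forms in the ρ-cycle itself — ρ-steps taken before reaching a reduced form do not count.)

D = 73, ⌊√D⌋ = 8
descent: ρ → (4,5,-3)  [lands on river]
river: ρ → (-3,7,2)
river: ρ → (2,5,-6)
river: ρ → (-6,7,1)
river: ρ → (1,7,-6)
river: ρ → (-6,5,2)
river: ρ → (2,7,-3)
river: ρ → (-3,5,4)
river: ρ → (4,3,-4)
river: ρ → (-4,5,3)
river: ρ → (3,7,-2)
river: ρ → (-2,5,6)
river: ρ → (6,7,-1)
river: ρ → (-1,7,6)
river: ρ → (6,5,-2)
river: ρ → (-2,7,3)
river: ρ → (3,5,-4)
river: ρ → (-4,3,4)
ρ-cycle length = 18 (tail of 1 descent step not counted)

18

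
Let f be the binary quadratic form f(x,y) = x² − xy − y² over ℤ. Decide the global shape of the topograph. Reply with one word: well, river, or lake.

D = b²−4ac = (-1)² − 4·1·(-1) = 5
D > 0 non-square ⇒ indefinite ⇒ periodic river

river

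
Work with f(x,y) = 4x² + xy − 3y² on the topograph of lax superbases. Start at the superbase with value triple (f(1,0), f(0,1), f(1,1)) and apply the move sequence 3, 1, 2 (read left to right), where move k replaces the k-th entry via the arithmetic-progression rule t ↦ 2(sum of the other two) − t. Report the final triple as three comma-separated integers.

start (4,-3,2) = (f(1,0),f(0,1),f(1,1))
replace slot 3: 2·(4+(-3)) − 2 = 0 → (4,-3,0)
replace slot 1: 2·((-3)+0) − 4 = -10 → (-10,-3,0)
replace slot 2: 2·((-10)+0) − (-3) = -17 → (-10,-17,0)

-10,-17,0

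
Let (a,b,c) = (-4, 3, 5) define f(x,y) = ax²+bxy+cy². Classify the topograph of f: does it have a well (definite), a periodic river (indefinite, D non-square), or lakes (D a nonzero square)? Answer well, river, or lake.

D = b²−4ac = 3² − 4·(-4)·5 = 89
D > 0 non-square ⇒ indefinite ⇒ periodic river

river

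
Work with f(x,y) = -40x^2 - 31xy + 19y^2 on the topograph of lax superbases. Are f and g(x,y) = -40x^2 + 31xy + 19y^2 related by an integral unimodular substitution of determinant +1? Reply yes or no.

D₁ = 4001, D₂ = 4001
river cycle of f (length 42): (19, 31, -40), (-40, 49, 10), (10, 51, -35), (-35, 19, 26), (26, 33, -28), (-28, 23, 31), (31, 39, -20), (-20, 41, 29), (29, 17, -32), (-32, 47, 14), … (32 more)
river cycle of g (length 42): (19, 45, -26), (-26, 59, 5), (5, 61, -14), (-14, 51, 25), (25, 49, -16), (-16, 47, 28), (28, 9, -35), (-35, 61, 2), (2, 63, -4), (-4, 57, 47), … (32 more)
cycles differ ⇒ inequivalent

no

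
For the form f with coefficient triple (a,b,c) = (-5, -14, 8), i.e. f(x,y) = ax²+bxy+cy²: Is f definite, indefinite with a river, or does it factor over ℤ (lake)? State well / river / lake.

D = b²−4ac = (-14)² − 4·(-5)·8 = 356
D > 0 non-square ⇒ indefinite ⇒ periodic river

river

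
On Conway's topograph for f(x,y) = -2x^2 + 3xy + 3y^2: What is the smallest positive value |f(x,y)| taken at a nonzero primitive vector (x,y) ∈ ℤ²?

river: ρ → (3,3,-2)
river: ρ → (-2,5,1)
river: ρ → (1,5,-2)
river: ρ → (-2,3,3)
closes: descent 0, river 4
min |a| on river = 1

1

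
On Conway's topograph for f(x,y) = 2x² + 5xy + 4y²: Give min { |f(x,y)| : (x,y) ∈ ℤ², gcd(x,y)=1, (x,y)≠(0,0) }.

translate: b→1 (≡5 mod 4), so (2,5,4)→(2,1,1)
flip: (2,1,1)→(1,-1,2)
translate: b→1 (≡-1 mod 2), so (1,-1,2)→(1,1,2)
reduced (well bottom): (1,1,2) with a≤c, −a<b≤a
well minimum = a = 1

1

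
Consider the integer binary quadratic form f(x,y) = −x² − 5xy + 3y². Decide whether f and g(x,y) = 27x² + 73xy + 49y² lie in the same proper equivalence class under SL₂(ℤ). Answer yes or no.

D₁ = 37, D₂ = 37
river cycle of f (length 6): (3, 5, -1), (-1, 5, 3), (3, 1, -3), (-3, 5, 1), (1, 5, -3), (-3, 1, 3)
river cycle of g (length 6): (3, 5, -1), (-1, 5, 3), (3, 1, -3), (-3, 5, 1), (1, 5, -3), (-3, 1, 3)
cycles coincide ⇒ equivalent

yes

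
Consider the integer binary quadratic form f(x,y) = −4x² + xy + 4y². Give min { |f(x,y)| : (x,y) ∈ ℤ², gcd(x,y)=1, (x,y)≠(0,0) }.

river: ρ → (4,7,-1)
river: ρ → (-1,7,4)
river: ρ → (4,1,-4)
river: ρ → (-4,7,1)
river: ρ → (1,7,-4)
river: ρ → (-4,1,4)
closes: descent 0, river 6
min |a| on river = 1

1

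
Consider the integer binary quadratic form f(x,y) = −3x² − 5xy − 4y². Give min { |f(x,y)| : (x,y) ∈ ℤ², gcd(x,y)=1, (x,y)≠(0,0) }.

translate: b→-1 (≡5 mod 6), so (3,5,4)→(3,-1,2)
flip: (3,-1,2)→(2,1,3)
reduced (well bottom): (2,1,3) with a≤c, −a<b≤a
well minimum |f| = |-2| = 2 (negative-definite)

2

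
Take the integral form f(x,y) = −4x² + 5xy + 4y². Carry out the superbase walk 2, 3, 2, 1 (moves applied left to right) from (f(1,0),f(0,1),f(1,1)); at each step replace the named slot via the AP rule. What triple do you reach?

start (-4,4,5) = (f(1,0),f(0,1),f(1,1))
replace slot 2: 2·((-4)+5) − 4 = -2 → (-4,-2,5)
replace slot 3: 2·((-4)+(-2)) − 5 = -17 → (-4,-2,-17)
replace slot 2: 2·((-4)+(-17)) − (-2) = -40 → (-4,-40,-17)
replace slot 1: 2·((-40)+(-17)) − (-4) = -110 → (-110,-40,-17)

-110,-40,-17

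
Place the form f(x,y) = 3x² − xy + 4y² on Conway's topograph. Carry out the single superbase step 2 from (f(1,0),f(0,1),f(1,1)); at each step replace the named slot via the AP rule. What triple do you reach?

start (3,4,6) = (f(1,0),f(0,1),f(1,1))
replace slot 2: 2·(3+6) − 4 = 14 → (3,14,6)

3,14,6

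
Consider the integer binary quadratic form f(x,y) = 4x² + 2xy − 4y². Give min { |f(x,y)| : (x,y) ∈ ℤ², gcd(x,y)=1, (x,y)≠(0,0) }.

river: ρ → (-4,6,2)
river: ρ → (2,6,-4)
river: ρ → (-4,2,4)
river: ρ → (4,6,-2)
river: ρ → (-2,6,4)
river: ρ → (4,2,-4)
closes: descent 0, river 6
min |a| on river = 2

2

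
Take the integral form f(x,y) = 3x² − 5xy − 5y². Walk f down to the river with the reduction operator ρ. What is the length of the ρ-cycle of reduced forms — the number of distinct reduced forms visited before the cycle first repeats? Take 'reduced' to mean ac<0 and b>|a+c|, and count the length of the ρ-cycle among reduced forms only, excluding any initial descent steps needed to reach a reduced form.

D = 85, ⌊√D⌋ = 9
descent: ρ → (-5,5,3)  [lands on river]
river: ρ → (3,7,-3)
river: ρ → (-3,5,5)
river: ρ → (5,5,-3)
river: ρ → (-3,7,3)
river: ρ → (3,5,-5)
ρ-cycle length = 6 (tail of 1 descent step not counted)

6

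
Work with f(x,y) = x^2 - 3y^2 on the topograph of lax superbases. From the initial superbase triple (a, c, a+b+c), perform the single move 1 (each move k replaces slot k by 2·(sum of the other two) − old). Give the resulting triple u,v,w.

start (1,-3,-2) = (f(1,0),f(0,1),f(1,1))
replace slot 1: 2·((-3)+(-2)) − 1 = -11 → (-11,-3,-2)

-11,-3,-2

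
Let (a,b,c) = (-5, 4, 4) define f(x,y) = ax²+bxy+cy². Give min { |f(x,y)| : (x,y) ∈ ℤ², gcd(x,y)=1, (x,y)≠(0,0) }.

river: ρ → (4,4,-5)
river: ρ → (-5,6,3)
river: ρ → (3,6,-5)
river: ρ → (-5,4,4)
closes: descent 0, river 4
min |a| on river = 3

3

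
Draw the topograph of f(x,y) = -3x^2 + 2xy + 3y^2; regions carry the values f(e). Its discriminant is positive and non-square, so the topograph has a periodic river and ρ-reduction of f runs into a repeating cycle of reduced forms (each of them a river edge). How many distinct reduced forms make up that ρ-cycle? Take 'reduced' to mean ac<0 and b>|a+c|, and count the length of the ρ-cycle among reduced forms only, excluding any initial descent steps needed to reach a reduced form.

D = 40, ⌊√D⌋ = 6
river: ρ → (3,4,-2)
river: ρ → (-2,4,3)
river: ρ → (3,2,-3)
river: ρ → (-3,4,2)
river: ρ → (2,4,-3)
river: ρ → (-3,2,3)
ρ-cycle length = 6 (tail of 0 descent steps not counted)

6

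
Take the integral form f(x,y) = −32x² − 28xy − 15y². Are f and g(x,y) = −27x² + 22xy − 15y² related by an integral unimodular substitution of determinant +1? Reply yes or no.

D₁ = -1136, D₂ = -1136
f is negative-definite; reduce −f:
−f: flip: (32,28,15)→(15,-28,32)
−f: translate: b→2 (≡-28 mod 30), so (15,-28,32)→(15,2,19)
−f: reduced (well bottom): (15,2,19) with a≤c, −a<b≤a
flip sign back: reduced form of f is (-15,-2,-19)
g is negative-definite; reduce −g:
−g: flip: (27,-22,15)→(15,22,27)
−g: translate: b→-8 (≡22 mod 30), so (15,22,27)→(15,-8,20)
−g: reduced (well bottom): (15,-8,20) with a≤c, −a<b≤a
flip sign back: reduced form of g is (-15,8,-20)
reduced forms (-15, -2, -19) vs (-15, 8, -20) ⇒ inequivalent

no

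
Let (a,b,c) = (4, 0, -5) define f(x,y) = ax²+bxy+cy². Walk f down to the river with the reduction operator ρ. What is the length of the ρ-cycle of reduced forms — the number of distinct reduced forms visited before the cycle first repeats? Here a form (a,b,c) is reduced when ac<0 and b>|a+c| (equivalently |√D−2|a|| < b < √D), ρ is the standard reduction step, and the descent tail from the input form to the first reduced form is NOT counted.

D = 80, ⌊√D⌋ = 8
descent: ρ → (-5,0,4)
descent: ρ → (4,8,-1)  [lands on river]
river: ρ → (-1,8,4)
ρ-cycle length = 2 (tail of 2 descent steps not counted)

2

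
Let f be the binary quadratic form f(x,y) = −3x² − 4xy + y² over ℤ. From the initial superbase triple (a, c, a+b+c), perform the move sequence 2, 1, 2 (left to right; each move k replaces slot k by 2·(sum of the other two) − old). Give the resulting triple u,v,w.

start (-3,1,-6) = (f(1,0),f(0,1),f(1,1))
replace slot 2: 2·((-3)+(-6)) − 1 = -19 → (-3,-19,-6)
replace slot 1: 2·((-19)+(-6)) − (-3) = -47 → (-47,-19,-6)
replace slot 2: 2·((-47)+(-6)) − (-19) = -87 → (-47,-87,-6)

-47,-87,-6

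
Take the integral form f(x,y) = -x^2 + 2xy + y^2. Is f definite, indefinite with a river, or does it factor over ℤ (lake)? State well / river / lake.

D = b²−4ac = 2² − 4·(-1)·1 = 8
D > 0 non-square ⇒ indefinite ⇒ periodic river

river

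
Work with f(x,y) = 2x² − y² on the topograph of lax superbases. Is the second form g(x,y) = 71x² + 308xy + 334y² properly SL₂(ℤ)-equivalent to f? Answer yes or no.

D₁ = 8, D₂ = 8
river cycle of f (length 2): (-1, 2, 1), (1, 2, -1)
river cycle of g (length 2): (-1, 2, 1), (1, 2, -1)
cycles coincide ⇒ equivalent

yes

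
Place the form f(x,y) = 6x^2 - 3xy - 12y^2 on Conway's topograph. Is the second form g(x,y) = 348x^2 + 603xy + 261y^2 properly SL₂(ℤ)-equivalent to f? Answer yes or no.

D₁ = 297, D₂ = 297
river cycle of f (length 4): (6, 9, -9), (-9, 9, 6), (6, 15, -3), (-3, 15, 6)
river cycle of g (length 4): (6, 9, -9), (-9, 9, 6), (6, 15, -3), (-3, 15, 6)
cycles coincide ⇒ equivalent

yes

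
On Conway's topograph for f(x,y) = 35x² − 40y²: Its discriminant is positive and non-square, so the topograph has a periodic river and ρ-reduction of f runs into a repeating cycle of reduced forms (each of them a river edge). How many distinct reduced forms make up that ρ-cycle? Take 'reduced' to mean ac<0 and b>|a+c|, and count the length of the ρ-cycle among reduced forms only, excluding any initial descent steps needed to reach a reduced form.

D = 5600, ⌊√D⌋ = 74
descent: ρ → (-40,0,35)
descent: ρ → (35,70,-5)  [lands on river]
river: ρ → (-5,70,35)
ρ-cycle length = 2 (tail of 2 descent steps not counted)

2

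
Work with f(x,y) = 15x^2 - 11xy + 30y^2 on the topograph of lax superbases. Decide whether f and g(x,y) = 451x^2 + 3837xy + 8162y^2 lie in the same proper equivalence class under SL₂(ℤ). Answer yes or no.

D₁ = -1679, D₂ = -1679
f: reduced (well bottom): (15,-11,30) with a≤c, −a<b≤a
g: translate: b→229 (≡3837 mod 902), so (451,3837,8162)→(451,229,30)
g: flip: (451,229,30)→(30,-229,451)
g: translate: b→11 (≡-229 mod 60), so (30,-229,451)→(30,11,15)
g: flip: (30,11,15)→(15,-11,30)
g: reduced (well bottom): (15,-11,30) with a≤c, −a<b≤a
reduced forms (15, -11, 30) vs (15, -11, 30) ⇒ equivalent

yes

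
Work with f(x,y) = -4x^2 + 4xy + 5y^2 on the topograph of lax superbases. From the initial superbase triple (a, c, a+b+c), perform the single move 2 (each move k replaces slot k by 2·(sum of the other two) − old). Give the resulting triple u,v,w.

start (-4,5,5) = (f(1,0),f(0,1),f(1,1))
replace slot 2: 2·((-4)+5) − 5 = -3 → (-4,-3,5)

-4,-3,5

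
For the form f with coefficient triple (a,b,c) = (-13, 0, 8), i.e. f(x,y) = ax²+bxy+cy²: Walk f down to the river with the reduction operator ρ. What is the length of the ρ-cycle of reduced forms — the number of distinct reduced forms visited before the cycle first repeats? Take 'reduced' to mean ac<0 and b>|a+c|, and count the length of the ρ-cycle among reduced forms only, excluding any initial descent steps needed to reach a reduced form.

D = 416, ⌊√D⌋ = 20
descent: ρ → (8,16,-5)  [lands on river]
river: ρ → (-5,14,11)
river: ρ → (11,8,-8)
river: ρ → (-8,8,11)
river: ρ → (11,14,-5)
river: ρ → (-5,16,8)
ρ-cycle length = 6 (tail of 1 descent step not counted)

6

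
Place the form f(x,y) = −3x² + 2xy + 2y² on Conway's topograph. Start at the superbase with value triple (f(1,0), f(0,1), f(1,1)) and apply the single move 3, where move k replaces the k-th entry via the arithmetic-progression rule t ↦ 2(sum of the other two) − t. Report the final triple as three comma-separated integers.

start (-3,2,1) = (f(1,0),f(0,1),f(1,1))
replace slot 3: 2·((-3)+2) − 1 = -3 → (-3,2,-3)

-3,2,-3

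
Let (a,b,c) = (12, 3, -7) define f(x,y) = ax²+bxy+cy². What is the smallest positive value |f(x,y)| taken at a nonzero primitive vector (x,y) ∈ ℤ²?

descent: ρ → (-7,11,8)  [lands on river]
river: ρ → (8,5,-10)
river: ρ → (-10,15,3)
river: ρ → (3,15,-10)
river: ρ → (-10,5,8)
river: ρ → (8,11,-7)
river: ρ → (-7,17,2)
river: ρ → (2,15,-15)
river: ρ → (-15,15,2)
river: ρ → (2,17,-7)
closes: descent 1, river 10
min |a| on river = 2

2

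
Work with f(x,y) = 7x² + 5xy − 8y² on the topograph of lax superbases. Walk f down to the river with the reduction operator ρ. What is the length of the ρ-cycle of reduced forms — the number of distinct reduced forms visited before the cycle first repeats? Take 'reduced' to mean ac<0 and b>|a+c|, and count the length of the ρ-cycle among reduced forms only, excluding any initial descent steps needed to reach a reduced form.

D = 249, ⌊√D⌋ = 15
river: ρ → (-8,11,4)
river: ρ → (4,13,-5)
river: ρ → (-5,7,10)
river: ρ → (10,13,-2)
river: ρ → (-2,15,3)
river: ρ → (3,15,-2)
river: ρ → (-2,13,10)
river: ρ → (10,7,-5)
river: ρ → (-5,13,4)
river: ρ → (4,11,-8)
river: ρ → (-8,5,7)
river: ρ → (7,9,-6)
river: ρ → (-6,15,1)
river: ρ → (1,15,-6)
river: ρ → (-6,9,7)
river: ρ → (7,5,-8)
ρ-cycle length = 16 (tail of 0 descent steps not counted)

16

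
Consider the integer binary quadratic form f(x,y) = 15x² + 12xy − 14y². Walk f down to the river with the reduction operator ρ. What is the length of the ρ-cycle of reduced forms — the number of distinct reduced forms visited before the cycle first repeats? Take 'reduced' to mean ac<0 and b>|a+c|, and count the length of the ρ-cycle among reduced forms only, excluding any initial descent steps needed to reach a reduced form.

D = 984, ⌊√D⌋ = 31
river: ρ → (-14,16,13)
river: ρ → (13,10,-17)
river: ρ → (-17,24,6)
river: ρ → (6,24,-17)
river: ρ → (-17,10,13)
river: ρ → (13,16,-14)
river: ρ → (-14,12,15)
river: ρ → (15,18,-11)
river: ρ → (-11,26,7)
river: ρ → (7,30,-3)
river: ρ → (-3,30,7)
river: ρ → (7,26,-11)
river: ρ → (-11,18,15)
river: ρ → (15,12,-14)
ρ-cycle length = 14 (tail of 0 descent steps not counted)

14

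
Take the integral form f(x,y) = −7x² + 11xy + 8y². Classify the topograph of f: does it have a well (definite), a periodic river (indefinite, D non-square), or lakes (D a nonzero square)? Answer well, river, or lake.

D = b²−4ac = 11² − 4·(-7)·8 = 345
D > 0 non-square ⇒ indefinite ⇒ periodic river

river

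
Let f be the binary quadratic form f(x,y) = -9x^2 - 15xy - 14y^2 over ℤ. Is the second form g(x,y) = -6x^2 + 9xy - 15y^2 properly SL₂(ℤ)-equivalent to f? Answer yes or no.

D₁ = -279, D₂ = -279
f is negative-definite; reduce −f:
−f: translate: b→-3 (≡15 mod 18), so (9,15,14)→(9,-3,8)
−f: flip: (9,-3,8)→(8,3,9)
−f: reduced (well bottom): (8,3,9) with a≤c, −a<b≤a
flip sign back: reduced form of f is (-8,-3,-9)
g is negative-definite; reduce −g:
−g: translate: b→3 (≡-9 mod 12), so (6,-9,15)→(6,3,12)
−g: reduced (well bottom): (6,3,12) with a≤c, −a<b≤a
flip sign back: reduced form of g is (-6,-3,-12)
reduced forms (-8, -3, -9) vs (-6, -3, -12) ⇒ inequivalent

no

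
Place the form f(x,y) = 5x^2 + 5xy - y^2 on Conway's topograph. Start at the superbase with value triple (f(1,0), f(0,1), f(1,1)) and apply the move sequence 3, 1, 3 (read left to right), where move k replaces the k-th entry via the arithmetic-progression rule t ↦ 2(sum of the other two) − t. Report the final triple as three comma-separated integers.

start (5,-1,9) = (f(1,0),f(0,1),f(1,1))
replace slot 3: 2·(5+(-1)) − 9 = -1 → (5,-1,-1)
replace slot 1: 2·((-1)+(-1)) − 5 = -9 → (-9,-1,-1)
replace slot 3: 2·((-9)+(-1)) − (-1) = -19 → (-9,-1,-19)

-9,-1,-19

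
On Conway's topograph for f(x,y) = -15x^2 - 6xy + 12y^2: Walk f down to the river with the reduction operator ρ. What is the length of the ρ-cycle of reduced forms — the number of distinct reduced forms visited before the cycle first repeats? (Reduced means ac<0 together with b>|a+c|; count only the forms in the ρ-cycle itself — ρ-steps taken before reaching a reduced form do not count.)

D = 756, ⌊√D⌋ = 27
descent: ρ → (12,6,-15)  [lands on river]
river: ρ → (-15,24,3)
river: ρ → (3,24,-15)
river: ρ → (-15,6,12)
river: ρ → (12,18,-9)
river: ρ → (-9,18,12)
ρ-cycle length = 6 (tail of 1 descent step not counted)

6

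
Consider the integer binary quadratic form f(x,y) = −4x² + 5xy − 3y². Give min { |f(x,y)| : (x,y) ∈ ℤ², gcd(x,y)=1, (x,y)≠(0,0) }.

translate: b→3 (≡-5 mod 8), so (4,-5,3)→(4,3,2)
flip: (4,3,2)→(2,-3,4)
translate: b→1 (≡-3 mod 4), so (2,-3,4)→(2,1,3)
reduced (well bottom): (2,1,3) with a≤c, −a<b≤a
well minimum |f| = |-2| = 2 (negative-definite)

2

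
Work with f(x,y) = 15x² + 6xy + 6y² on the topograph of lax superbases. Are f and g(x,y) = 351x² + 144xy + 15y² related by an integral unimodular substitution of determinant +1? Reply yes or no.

D₁ = -324, D₂ = -324
f: flip: (15,6,6)→(6,-6,15)
f: translate: b→6 (≡-6 mod 12), so (6,-6,15)→(6,6,15)
f: reduced (well bottom): (6,6,15) with a≤c, −a<b≤a
g: flip: (351,144,15)→(15,-144,351)
g: translate: b→6 (≡-144 mod 30), so (15,-144,351)→(15,6,6)
g: flip: (15,6,6)→(6,-6,15)
g: translate: b→6 (≡-6 mod 12), so (6,-6,15)→(6,6,15)
g: reduced (well bottom): (6,6,15) with a≤c, −a<b≤a
reduced forms (6, 6, 15) vs (6, 6, 15) ⇒ equivalent

yes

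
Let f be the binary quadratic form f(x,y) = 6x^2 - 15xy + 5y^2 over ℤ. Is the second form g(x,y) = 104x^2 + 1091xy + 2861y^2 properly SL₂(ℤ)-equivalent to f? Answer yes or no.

D₁ = 105, D₂ = 105
river cycle of f (length 6): (5, 5, -4), (-4, 3, 6), (6, 9, -1), (-1, 9, 6), (6, 3, -4), (-4, 5, 5)
river cycle of g (length 6): (6, 9, -1), (-1, 9, 6), (6, 3, -4), (-4, 5, 5), (5, 5, -4), (-4, 3, 6)
cycles coincide ⇒ equivalent

yes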